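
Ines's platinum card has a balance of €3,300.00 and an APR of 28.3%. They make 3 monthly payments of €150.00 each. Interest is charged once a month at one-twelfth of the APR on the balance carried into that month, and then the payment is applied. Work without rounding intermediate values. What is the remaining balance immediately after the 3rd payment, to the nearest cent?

€3,078.33

Monthly rate r = 28.3%/12 = 2.35833% = 0.0235833.
Each month: B ← B·(1+r) − €150.00.
Month 1: interest €77.83; balance after payment €3,227.82.
Month 2: interest €76.12; balance after payment €3,153.95.
Month 3: interest €74.38; balance after payment €3,078.33.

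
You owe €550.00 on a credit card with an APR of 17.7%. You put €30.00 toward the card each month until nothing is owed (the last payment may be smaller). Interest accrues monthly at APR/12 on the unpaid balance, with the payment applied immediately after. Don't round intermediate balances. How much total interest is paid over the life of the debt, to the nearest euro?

€96

Monthly rate r = 17.7%/12 = 1.475% = 0.01475.
Payoff takes n = ⌈−ln(1 − rB₀/P)/ln(1+r)⌉ = ⌈21.532⌉ = 22 payments; the last is €16.02.
Total paid = 21·€30.00 + €16.02 = €646.02.
Total interest = total paid − principal = €646.02 − €550.00 = €96.02.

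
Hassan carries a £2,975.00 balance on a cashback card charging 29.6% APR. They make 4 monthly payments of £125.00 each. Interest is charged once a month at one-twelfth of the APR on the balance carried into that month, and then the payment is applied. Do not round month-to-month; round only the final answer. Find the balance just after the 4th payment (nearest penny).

£2,760.77

Monthly rate r = 29.6%/12 = 2.46667% = 0.0246667.
Each month: B ← B·(1+r) − £125.00.
Month 1: interest £73.38; balance after payment £2,923.38.
Month 2: interest £72.11; balance after payment £2,870.49.
Month 3: interest £70.81; balance after payment £2,816.30.
Month 4: interest £69.47; balance after payment £2,760.77.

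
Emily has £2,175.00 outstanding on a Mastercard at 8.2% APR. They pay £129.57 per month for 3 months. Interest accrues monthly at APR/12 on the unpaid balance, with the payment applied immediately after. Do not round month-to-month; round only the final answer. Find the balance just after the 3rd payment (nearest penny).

£1,828.52

Monthly rate r = 8.2%/12 = 0.683333% = 0.00683333.
Each month: B ← B·(1+r) − £129.57.
Month 1: interest £14.86; balance after payment £2,060.29.
Month 2: interest £14.08; balance after payment £1,944.80.
Month 3: interest £13.29; balance after payment £1,828.52.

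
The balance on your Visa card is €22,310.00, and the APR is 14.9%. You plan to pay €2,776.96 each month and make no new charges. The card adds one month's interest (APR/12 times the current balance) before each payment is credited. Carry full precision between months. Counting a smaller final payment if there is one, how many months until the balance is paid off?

9 payments

Monthly rate r = 14.9%/12 = 1.24167% = 0.0124167.
Recurrence: B ← B·(1+r) − €2,776.96.
Month 1: interest €277.02; balance after payment €19,810.06.
Month 2: interest €245.97; balance after payment €17,279.07.
Closed form: n = −ln(1 − rB₀/P)/ln(1+r) = −ln(0.90024)/ln(1.01242) ≈ 8.516, so the balance reaches zero during payment 9.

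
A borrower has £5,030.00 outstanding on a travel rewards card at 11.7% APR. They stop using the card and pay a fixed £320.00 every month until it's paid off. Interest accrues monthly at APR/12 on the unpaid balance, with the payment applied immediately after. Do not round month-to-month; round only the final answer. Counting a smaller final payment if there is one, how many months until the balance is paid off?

18 payments

Monthly rate r = 11.7%/12 = 0.975% = 0.00975.
Recurrence: B ← B·(1+r) − £320.00.
Month 1: interest £49.04; balance after payment £4,759.04.
Month 2: interest £46.40; balance after payment £4,485.44.
Closed form: n = −ln(1 − rB₀/P)/ln(1+r) = −ln(0.84674)/ln(1.00975) ≈ 17.146, so the balance reaches zero during payment 18.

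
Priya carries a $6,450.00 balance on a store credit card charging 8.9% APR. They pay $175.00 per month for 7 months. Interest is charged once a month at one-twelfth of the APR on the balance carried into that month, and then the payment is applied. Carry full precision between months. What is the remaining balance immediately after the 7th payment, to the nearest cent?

Monthly rate r = 8.9%/12 = 0.741667% = 0.00741667.
Each month: B ← B·(1+r) − $175.00.
Month 1: interest $47.84; balance after payment $6,322.84.
Month 2: interest $46.89; balance after payment $6,194.73.
Month 3: interest $45.94; balance after payment $6,065.68.
Month 4: interest $44.99; balance after payment $5,935.66.
Month 5: interest $44.02; balance after payment $5,804.69.
Month 6: interest $43.05; balance after payment $5,672.74.
Month 7: interest $42.07; balance after payment $5,539.81.

$5,539.81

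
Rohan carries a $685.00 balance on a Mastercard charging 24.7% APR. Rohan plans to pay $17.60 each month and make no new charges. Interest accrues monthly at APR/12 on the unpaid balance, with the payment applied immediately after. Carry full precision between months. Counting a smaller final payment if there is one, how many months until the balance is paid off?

Monthly rate r = 24.7%/12 = 2.05833% = 0.0205833.
Recurrence: B ← B·(1+r) − $17.60.
Month 1: interest $14.10; balance after payment $681.50.
Month 2: interest $14.03; balance after payment $677.93.
Closed form: n = −ln(1 − rB₀/P)/ln(1+r) = −ln(0.19889)/ln(1.02058) ≈ 79.267, so the balance reaches zero during payment 80.

80 months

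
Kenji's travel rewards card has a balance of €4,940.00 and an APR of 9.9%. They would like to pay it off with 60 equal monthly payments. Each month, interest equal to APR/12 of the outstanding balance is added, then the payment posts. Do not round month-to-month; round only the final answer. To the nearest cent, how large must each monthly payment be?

€104.72

Monthly rate r = 9.9%/12 = 0.825% = 0.00825.
Level-payment amortization: P = B₀·r / (1 − (1+r)^(−n)) = 4940.00·0.00825 / (1 − 1.00825^(−60)).
Denominator 1 − (1+r)^(−60) = 0.389189971.
P = 40.755 / 0.389189971 ≈ 104.72.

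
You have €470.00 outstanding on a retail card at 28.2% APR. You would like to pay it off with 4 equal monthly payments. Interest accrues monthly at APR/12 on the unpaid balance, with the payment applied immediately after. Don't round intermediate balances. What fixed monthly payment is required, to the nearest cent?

Monthly rate r = 28.2%/12 = 2.35% = 0.0235.
Level-payment amortization: P = B₀·r / (1 − (1+r)^(−n)) = 470.00·0.0235 / (1 − 1.0235^(−4)).
Denominator 1 − (1+r)^(−4) = 0.0887267709.
P = 11.045 / 0.0887267709 ≈ 124.48.

€124.48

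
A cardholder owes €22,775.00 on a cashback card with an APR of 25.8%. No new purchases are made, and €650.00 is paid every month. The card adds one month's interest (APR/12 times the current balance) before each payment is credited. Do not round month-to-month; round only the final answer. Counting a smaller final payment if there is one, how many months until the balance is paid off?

66 payments

Monthly rate r = 25.8%/12 = 2.15% = 0.0215.
Recurrence: B ← B·(1+r) − €650.00.
Month 1: interest €489.66; balance after payment €22,614.66.
Month 2: interest €486.22; balance after payment €22,450.88.
Closed form: n = −ln(1 − rB₀/P)/ln(1+r) = −ln(0.24667)/ln(1.0215) ≈ 65.799, so the balance reaches zero during payment 66.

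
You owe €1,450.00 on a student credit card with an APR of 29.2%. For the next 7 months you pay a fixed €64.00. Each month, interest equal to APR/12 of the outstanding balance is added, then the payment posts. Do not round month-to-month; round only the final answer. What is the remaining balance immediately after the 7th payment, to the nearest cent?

€1,233.70

Monthly rate r = 29.2%/12 = 2.43333% = 0.0243333.
Each month: B ← B·(1+r) − €64.00.
Month 1: interest €35.28; balance after payment €1,421.28.
Month 2: interest €34.58; balance after payment €1,391.87.
Month 3: interest €33.87; balance after payment €1,361.74.
Month 4: interest €33.14; balance after payment €1,330.87.
Month 5: interest €32.38; balance after payment €1,299.26.
Month 6: interest €31.62; balance after payment €1,266.87.
Month 7: interest €30.83; balance after payment €1,233.70.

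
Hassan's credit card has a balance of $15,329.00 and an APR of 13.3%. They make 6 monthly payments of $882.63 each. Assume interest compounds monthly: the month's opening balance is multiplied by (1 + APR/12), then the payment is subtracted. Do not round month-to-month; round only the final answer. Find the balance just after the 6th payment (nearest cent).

Monthly rate r = 13.3%/12 = 1.10833% = 0.0110833.
Each month: B ← B·(1+r) − $882.63.
Month 1: interest $169.90; balance after payment $14,616.27.
Month 2: interest $162.00; balance after payment $13,895.63.
Month 3: interest $154.01; balance after payment $13,167.01.
Month 4: interest $145.93; balance after payment $12,430.32.
Month 5: interest $137.77; balance after payment $11,685.46.
Month 6: interest $129.51; balance after payment $10,932.34.

$10,932.34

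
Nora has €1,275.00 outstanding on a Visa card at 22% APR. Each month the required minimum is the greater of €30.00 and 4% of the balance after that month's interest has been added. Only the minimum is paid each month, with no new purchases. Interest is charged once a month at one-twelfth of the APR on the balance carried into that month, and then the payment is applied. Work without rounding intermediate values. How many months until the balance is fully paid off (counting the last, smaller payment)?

58 months

Monthly rate r = 22%/12 = 1.83333% = 0.0183333.
While 4% of the post-interest balance exceeds €30.00, each month B ← (B·(1+r))·(1 − 0.04), i.e. B shrinks by the factor (1+r)·0.96 = 0.9776.
This holds for months 1–25. Entering month 26 the balance is €723.67; 4% of the post-interest balance is now below €30.00, so the flat €30.00 minimum applies from here.
From month 26 a fixed €30.00 at rate r clears €723.67 in 33 more payments. Total: 25 + 33 = 58 months.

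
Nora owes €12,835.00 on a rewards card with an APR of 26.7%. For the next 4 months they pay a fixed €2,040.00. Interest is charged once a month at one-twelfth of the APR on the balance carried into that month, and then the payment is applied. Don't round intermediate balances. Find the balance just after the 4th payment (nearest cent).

Monthly rate r = 26.7%/12 = 2.225% = 0.02225.
Each month: B ← B·(1+r) − €2,040.00.
Month 1: interest €285.58; balance after payment €11,080.58.
Month 2: interest €246.54; balance after payment €9,287.12.
Month 3: interest €206.64; balance after payment €7,453.76.
Month 4: interest €165.85; balance after payment €5,579.61.

€5,579.61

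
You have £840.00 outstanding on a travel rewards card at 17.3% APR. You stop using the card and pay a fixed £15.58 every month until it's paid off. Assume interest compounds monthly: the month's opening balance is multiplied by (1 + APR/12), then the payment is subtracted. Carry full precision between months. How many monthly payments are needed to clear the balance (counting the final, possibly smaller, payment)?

105 months

Monthly rate r = 17.3%/12 = 1.44167% = 0.0144167.
Recurrence: B ← B·(1+r) − £15.58.
Month 1: interest £12.11; balance after payment £836.53.
Month 2: interest £12.06; balance after payment £833.01.
Closed form: n = −ln(1 − rB₀/P)/ln(1+r) = −ln(0.22272)/ln(1.01442) ≈ 104.923, so the balance reaches zero during payment 105.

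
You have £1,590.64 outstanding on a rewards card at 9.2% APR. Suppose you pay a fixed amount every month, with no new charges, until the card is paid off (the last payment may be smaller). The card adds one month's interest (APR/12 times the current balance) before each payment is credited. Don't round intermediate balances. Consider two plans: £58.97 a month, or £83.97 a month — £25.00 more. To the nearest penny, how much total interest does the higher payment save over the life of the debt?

£63.51

Monthly rate r = 9.2%/12 = 0.766667% = 0.00766667.
At £58.97/mo: n = ⌈−ln(1 − rB₀/P)/ln(1+r)⌉ = 31 payments (last £19.78); total interest = total paid − £1,590.64 = £198.24.
At £83.97/mo: 21 payments (last £45.97); total interest £134.73.
Interest saved = £198.24 − £134.73 = £63.51.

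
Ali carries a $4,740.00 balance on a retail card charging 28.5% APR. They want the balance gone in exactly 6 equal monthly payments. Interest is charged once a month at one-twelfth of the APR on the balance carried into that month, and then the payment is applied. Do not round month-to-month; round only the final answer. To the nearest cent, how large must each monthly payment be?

Monthly rate r = 28.5%/12 = 2.375% = 0.02375.
Level-payment amortization: P = B₀·r / (1 − (1+r)^(−n)) = 4740.00·0.02375 / (1 − 1.02375^(−6)).
Denominator 1 − (1+r)^(−6) = 0.131366626.
P = 112.575 / 0.131366626 ≈ 856.95.

$856.95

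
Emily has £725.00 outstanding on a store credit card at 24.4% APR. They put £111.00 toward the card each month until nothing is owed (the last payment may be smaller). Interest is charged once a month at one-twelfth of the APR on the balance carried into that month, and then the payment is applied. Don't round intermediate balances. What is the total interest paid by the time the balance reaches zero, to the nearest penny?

Monthly rate r = 24.4%/12 = 2.03333% = 0.0203333.
Payoff takes n = ⌈−ln(1 − rB₀/P)/ln(1+r)⌉ = ⌈7.079⌉ = 8 payments; the last is £8.84.
Total paid = 7·£111.00 + £8.84 = £785.84.
Total interest = total paid − principal = £785.84 − £725.00 = £60.84.

£60.84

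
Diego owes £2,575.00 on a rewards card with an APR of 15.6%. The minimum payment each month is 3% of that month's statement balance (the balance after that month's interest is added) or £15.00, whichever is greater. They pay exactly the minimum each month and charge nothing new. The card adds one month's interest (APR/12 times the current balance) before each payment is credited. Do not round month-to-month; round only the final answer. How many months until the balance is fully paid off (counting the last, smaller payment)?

Monthly rate r = 15.6%/12 = 1.3% = 0.013.
While 3% of the post-interest balance exceeds £15.00, each month B ← (B·(1+r))·(1 − 0.03), i.e. B shrinks by the factor (1+r)·0.97 = 0.98261.
This holds for months 1–95. Entering month 96 the balance is £486.40; 3% of the post-interest balance is now below £15.00, so the flat £15.00 minimum applies from here.
From month 96 a fixed £15.00 at rate r clears £486.40 in 43 more payments. Total: 95 + 43 = 138 months.

138 months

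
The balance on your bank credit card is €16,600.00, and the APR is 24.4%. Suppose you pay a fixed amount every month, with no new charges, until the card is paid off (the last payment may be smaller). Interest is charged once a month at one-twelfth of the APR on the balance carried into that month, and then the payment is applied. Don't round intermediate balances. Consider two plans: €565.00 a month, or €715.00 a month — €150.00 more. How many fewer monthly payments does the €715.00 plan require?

Monthly rate r = 24.4%/12 = 2.03333% = 0.0203333.
At €565.00/mo: n = ⌈−ln(1 − rB₀/P)/ln(1+r)⌉ = 46 payments (last €113.19); total interest = total paid − €16,600.00 = €8,938.19.
At €715.00/mo: 32 payments (last €526.74); total interest €6,091.74.
Payments saved = 46 − 32 = 14.

14 fewer payments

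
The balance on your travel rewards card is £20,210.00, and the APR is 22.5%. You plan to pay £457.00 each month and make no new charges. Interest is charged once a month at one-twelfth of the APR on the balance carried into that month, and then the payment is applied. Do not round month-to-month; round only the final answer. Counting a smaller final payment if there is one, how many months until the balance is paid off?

96 payments

Monthly rate r = 22.5%/12 = 1.875% = 0.01875.
Recurrence: B ← B·(1+r) − £457.00.
Month 1: interest £378.94; balance after payment £20,131.94.
Month 2: interest £377.47; balance after payment £20,052.41.
Closed form: n = −ln(1 − rB₀/P)/ln(1+r) = −ln(0.17082)/ln(1.01875) ≈ 95.130, so the balance reaches zero during payment 96.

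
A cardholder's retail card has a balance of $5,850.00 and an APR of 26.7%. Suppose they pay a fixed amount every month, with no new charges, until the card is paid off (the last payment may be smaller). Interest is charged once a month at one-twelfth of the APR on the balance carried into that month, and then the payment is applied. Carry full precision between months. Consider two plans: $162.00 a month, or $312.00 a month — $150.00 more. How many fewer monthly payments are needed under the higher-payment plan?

Monthly rate r = 26.7%/12 = 2.225% = 0.02225.
At $162.00/mo: n = ⌈−ln(1 − rB₀/P)/ln(1+r)⌉ = 74 payments (last $151.08); total interest = total paid − $5,850.00 = $6,127.08.
At $312.00/mo: 25 payments (last $167.36); total interest $1,805.36.
Payments saved = 74 − 25 = 49.

49 fewer payments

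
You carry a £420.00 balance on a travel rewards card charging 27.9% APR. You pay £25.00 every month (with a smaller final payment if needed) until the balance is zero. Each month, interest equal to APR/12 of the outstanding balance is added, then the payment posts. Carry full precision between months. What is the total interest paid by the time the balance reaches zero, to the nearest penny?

£118.80

Monthly rate r = 27.9%/12 = 2.325% = 0.02325.
Payoff takes n = ⌈−ln(1 − rB₀/P)/ln(1+r)⌉ = ⌈21.549⌉ = 22 payments; the last is £13.80.
Total paid = 21·£25.00 + £13.80 = £538.80.
Total interest = total paid − principal = £538.80 − £420.00 = £118.80.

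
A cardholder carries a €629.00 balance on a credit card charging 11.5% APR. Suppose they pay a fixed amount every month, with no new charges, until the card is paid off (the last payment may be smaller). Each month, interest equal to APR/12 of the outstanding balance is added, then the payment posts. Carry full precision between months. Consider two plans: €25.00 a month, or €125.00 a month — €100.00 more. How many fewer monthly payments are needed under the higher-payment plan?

Monthly rate r = 11.5%/12 = 0.958333% = 0.00958333.
At €25.00/mo: n = ⌈−ln(1 − rB₀/P)/ln(1+r)⌉ = 29 payments (last €23.21); total interest = total paid − €629.00 = €94.21.
At €125.00/mo: 6 payments (last €22.85); total interest €18.85.
Payments saved = 29 − 6 = 23.

23 fewer payments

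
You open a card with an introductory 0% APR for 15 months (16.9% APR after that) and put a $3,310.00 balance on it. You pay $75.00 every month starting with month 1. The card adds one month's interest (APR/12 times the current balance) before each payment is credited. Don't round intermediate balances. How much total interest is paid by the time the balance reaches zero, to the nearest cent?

Promo months 1–15 at r₀ = 0%/12 = 0; months 16+ at r₁ = 16.9%/12 = 0.0140833.
After month 15 (no interest yet): B = $3,310.00 − 15·$75.00 = $2,185.00.
Then at r₁ with $75.00/mo: n₂ = −ln(1 − r₁·B/P)/ln(1+r₁) ≈ 37.76 → 38 more payments.
Total paid = 52·$75.00 + $57.39 = $3,957.39; interest = $3,957.39 − $3,310.00 = $647.39.

$647.39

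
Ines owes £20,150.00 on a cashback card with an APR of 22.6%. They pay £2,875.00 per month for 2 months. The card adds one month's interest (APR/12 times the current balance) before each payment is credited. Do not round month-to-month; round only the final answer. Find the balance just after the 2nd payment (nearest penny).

Monthly rate r = 22.6%/12 = 1.88333% = 0.0188333.
Each month: B ← B·(1+r) − £2,875.00.
Month 1: interest £379.49; balance after payment £17,654.49.
Month 2: interest £332.49; balance after payment £15,111.98.

£15,111.98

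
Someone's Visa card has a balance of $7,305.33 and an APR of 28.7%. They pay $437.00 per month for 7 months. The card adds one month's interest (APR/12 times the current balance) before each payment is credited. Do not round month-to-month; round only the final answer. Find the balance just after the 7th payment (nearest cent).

$5,332.26

Monthly rate r = 28.7%/12 = 2.39167% = 0.0239167.
Each month: B ← B·(1+r) − $437.00.
Month 1: interest $174.72; balance after payment $7,043.05.
Month 2: interest $168.45; balance after payment $6,774.50.
Month 3: interest $162.02; balance after payment $6,499.52.
Month 4: interest $155.45; balance after payment $6,217.97.
Month 5: interest $148.71; balance after payment $5,929.68.
Month 6: interest $141.82; balance after payment $5,634.50.
Month 7: interest $134.76; balance after payment $5,332.26.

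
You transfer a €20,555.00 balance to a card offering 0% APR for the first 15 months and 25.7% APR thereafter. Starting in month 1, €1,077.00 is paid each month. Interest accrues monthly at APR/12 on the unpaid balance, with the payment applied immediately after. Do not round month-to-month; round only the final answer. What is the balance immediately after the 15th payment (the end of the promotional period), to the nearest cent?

€4,400.00

Promo months 1–15 at r₀ = 0%/12 = 0; months 16+ at r₁ = 25.7%/12 = 0.0214167.
After month 15 (no interest yet): B = €20,555.00 − 15·€1,077.00 = €4,400.00.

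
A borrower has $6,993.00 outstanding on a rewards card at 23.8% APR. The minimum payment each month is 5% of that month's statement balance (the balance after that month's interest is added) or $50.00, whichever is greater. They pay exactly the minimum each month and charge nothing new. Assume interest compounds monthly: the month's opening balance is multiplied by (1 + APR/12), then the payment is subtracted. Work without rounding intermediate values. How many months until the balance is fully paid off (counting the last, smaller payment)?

88 months

Monthly rate r = 23.8%/12 = 1.98333% = 0.0198333.
While 5% of the post-interest balance exceeds $50.00, each month B ← (B·(1+r))·(1 − 0.05), i.e. B shrinks by the factor (1+r)·0.95 = 0.96884.
This holds for months 1–63. Entering month 64 the balance is $951.90; 5% of the post-interest balance is now below $50.00, so the flat $50.00 minimum applies from here.
From month 64 a fixed $50.00 at rate r clears $951.90 in 25 more payments. Total: 63 + 25 = 88 months.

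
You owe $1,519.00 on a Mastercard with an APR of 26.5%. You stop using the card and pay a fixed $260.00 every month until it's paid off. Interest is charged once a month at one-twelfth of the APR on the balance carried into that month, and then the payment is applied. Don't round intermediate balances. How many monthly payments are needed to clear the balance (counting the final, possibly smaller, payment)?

7 months

Monthly rate r = 26.5%/12 = 2.20833% = 0.0220833.
Recurrence: B ← B·(1+r) − $260.00.
Month 1: interest $33.54; balance after payment $1,292.54.
Month 2: interest $28.54; balance after payment $1,061.09.
Closed form: n = −ln(1 − rB₀/P)/ln(1+r) = −ln(0.87098)/ln(1.02208) ≈ 6.324, so the balance reaches zero during payment 7.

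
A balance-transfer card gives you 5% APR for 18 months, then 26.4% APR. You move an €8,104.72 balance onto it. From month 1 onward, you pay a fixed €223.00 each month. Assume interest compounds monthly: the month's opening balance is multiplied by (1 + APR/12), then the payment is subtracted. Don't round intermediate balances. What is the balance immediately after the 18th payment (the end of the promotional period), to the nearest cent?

€4,575.22

Promo months 1–18 at r₀ = 5%/12 = 0.00416667; months 19+ at r₁ = 26.4%/12 = 0.022.
After month 18: iterate B ← B·(1+r₀) − €223.00 for 18 months → €4,575.22.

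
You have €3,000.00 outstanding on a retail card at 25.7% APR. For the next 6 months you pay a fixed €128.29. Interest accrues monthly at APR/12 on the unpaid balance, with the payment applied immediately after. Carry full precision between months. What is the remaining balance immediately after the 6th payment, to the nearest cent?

Monthly rate r = 25.7%/12 = 2.14167% = 0.0214167.
Each month: B ← B·(1+r) − €128.29.
Month 1: interest €64.25; balance after payment €2,935.96.
Month 2: interest €62.88; balance after payment €2,870.55.
Month 3: interest €61.48; balance after payment €2,803.74.
Month 4: interest €60.05; balance after payment €2,735.49.
Month 5: interest €58.59; balance after payment €2,665.79.
Month 6: interest €57.09; balance after payment €2,594.59.

€2,594.59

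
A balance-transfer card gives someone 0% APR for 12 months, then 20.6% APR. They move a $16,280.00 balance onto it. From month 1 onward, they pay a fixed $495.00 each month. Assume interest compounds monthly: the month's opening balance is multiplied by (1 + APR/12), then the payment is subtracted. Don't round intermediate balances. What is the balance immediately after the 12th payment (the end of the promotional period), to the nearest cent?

$10,340.00

Promo months 1–12 at r₀ = 0%/12 = 0; months 13+ at r₁ = 20.6%/12 = 0.0171667.
After month 12 (no interest yet): B = $16,280.00 − 12·$495.00 = $10,340.00.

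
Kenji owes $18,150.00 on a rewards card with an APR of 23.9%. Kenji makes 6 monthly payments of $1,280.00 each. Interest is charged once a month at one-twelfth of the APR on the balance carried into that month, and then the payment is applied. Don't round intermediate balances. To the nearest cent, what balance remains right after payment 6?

$12,357.12

Monthly rate r = 23.9%/12 = 1.99167% = 0.0199167.
Each month: B ← B·(1+r) − $1,280.00.
Month 1: interest $361.49; balance after payment $17,231.49.
Month 2: interest $343.19; balance after payment $16,294.68.
Month 3: interest $324.54; balance after payment $15,339.22.
Month 4: interest $305.51; balance after payment $14,364.72.
Month 5: interest $286.10; balance after payment $13,370.82.
Month 6: interest $266.30; balance after payment $12,357.12.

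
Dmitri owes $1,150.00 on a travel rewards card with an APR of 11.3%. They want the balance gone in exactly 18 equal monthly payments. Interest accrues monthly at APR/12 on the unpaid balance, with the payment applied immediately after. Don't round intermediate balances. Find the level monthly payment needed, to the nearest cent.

Monthly rate r = 11.3%/12 = 0.941667% = 0.00941667.
Level-payment amortization: P = B₀·r / (1 − (1+r)^(−n)) = 1150.00·0.00941667 / (1 − 1.00942^(−18)).
Denominator 1 − (1+r)^(−18) = 0.155243545.
P = 10.8292 / 0.155243545 ≈ 69.76.

$69.76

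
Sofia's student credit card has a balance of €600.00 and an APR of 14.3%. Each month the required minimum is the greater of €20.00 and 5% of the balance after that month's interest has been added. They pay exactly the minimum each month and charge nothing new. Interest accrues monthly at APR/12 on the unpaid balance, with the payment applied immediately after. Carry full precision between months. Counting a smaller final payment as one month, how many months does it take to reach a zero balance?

Monthly rate r = 14.3%/12 = 1.19167% = 0.0119167.
While 5% of the post-interest balance exceeds €20.00, each month B ← (B·(1+r))·(1 − 0.05), i.e. B shrinks by the factor (1+r)·0.95 = 0.96132.
This holds for months 1–11. Entering month 12 the balance is €388.78; 5% of the post-interest balance is now below €20.00, so the flat €20.00 minimum applies from here.
From month 12 a fixed €20.00 at rate r clears €388.78 in 23 more payments. Total: 11 + 23 = 34 months.

34 months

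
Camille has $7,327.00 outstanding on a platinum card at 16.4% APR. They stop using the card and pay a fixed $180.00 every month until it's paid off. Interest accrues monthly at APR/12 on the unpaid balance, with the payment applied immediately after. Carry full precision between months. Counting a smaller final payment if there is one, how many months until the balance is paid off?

60 payments

Monthly rate r = 16.4%/12 = 1.36667% = 0.0136667.
Recurrence: B ← B·(1+r) − $180.00.
Month 1: interest $100.14; balance after payment $7,247.14.
Month 2: interest $99.04; balance after payment $7,166.18.
Closed form: n = −ln(1 − rB₀/P)/ln(1+r) = −ln(0.44369)/ln(1.01367) ≈ 59.866, so the balance reaches zero during payment 60.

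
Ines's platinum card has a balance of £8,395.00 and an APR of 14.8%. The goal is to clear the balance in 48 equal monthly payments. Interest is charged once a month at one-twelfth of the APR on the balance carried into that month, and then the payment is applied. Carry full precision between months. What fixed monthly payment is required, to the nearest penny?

£232.79

Monthly rate r = 14.8%/12 = 1.23333% = 0.0123333.
Level-payment amortization: P = B₀·r / (1 − (1+r)^(−n)) = 8395.00·0.0123333 / (1 − 1.01233^(−48)).
Denominator 1 − (1+r)^(−48) = 0.444773464.
P = 103.538 / 0.444773464 ≈ 232.79.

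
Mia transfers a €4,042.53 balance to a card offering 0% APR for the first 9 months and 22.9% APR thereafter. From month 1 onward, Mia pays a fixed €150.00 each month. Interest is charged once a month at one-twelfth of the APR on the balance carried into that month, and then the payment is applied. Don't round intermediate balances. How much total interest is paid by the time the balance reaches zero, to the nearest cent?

€635.52

Promo months 1–9 at r₀ = 0%/12 = 0; months 10+ at r₁ = 22.9%/12 = 0.0190833.
After month 9 (no interest yet): B = €4,042.53 − 9·€150.00 = €2,692.53.
Then at r₁ with €150.00/mo: n₂ = −ln(1 − r₁·B/P)/ln(1+r₁) ≈ 22.19 → 23 more payments.
Total paid = 31·€150.00 + €28.05 = €4,678.05; interest = €4,678.05 − €4,042.53 = €635.52.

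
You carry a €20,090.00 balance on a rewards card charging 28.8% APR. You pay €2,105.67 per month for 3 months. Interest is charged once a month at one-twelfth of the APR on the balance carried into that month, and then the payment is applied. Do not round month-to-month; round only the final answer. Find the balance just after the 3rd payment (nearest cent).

€15,101.64

Monthly rate r = 28.8%/12 = 2.4% = 0.024.
Each month: B ← B·(1+r) − €2,105.67.
Month 1: interest €482.16; balance after payment €18,466.49.
Month 2: interest €443.20; balance after payment €16,804.02.
Month 3: interest €403.30; balance after payment €15,101.64.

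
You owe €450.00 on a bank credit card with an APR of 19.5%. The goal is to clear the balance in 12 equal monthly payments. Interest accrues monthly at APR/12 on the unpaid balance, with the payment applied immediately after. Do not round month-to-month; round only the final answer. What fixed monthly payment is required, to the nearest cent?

Monthly rate r = 19.5%/12 = 1.625% = 0.01625.
Level-payment amortization: P = B₀·r / (1 − (1+r)^(−n)) = 450.00·0.01625 / (1 − 1.01625^(−12)).
Denominator 1 − (1+r)^(−12) = 0.175874605.
P = 7.3125 / 0.175874605 ≈ 41.58.

€41.58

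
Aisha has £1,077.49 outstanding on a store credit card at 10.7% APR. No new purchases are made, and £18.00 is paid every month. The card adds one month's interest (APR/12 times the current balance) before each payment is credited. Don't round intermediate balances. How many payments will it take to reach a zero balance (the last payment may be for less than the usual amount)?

86 payments

Monthly rate r = 10.7%/12 = 0.891667% = 0.00891667.
Recurrence: B ← B·(1+r) − £18.00.
Month 1: interest £9.61; balance after payment £1,069.10.
Month 2: interest £9.53; balance after payment £1,060.63.
Closed form: n = −ln(1 − rB₀/P)/ln(1+r) = −ln(0.46624)/ln(1.00892) ≈ 85.956, so the balance reaches zero during payment 86.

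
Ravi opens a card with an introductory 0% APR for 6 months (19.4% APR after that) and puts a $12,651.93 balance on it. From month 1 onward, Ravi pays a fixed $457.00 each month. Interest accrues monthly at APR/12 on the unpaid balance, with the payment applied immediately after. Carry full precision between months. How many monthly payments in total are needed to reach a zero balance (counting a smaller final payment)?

Promo months 1–6 at r₀ = 0%/12 = 0; months 7+ at r₁ = 19.4%/12 = 0.0161667.
After month 6 (no interest yet): B = $12,651.93 − 6·$457.00 = $9,909.93.
Then at r₁ with $457.00/mo: n₂ = −ln(1 − r₁·B/P)/ln(1+r₁) ≈ 26.92 → 27 more payments.

33 payments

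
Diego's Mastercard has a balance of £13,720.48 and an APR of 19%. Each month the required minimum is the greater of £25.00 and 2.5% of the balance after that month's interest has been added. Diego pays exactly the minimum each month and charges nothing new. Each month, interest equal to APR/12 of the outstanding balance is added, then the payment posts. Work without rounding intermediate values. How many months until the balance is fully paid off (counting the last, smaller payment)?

Monthly rate r = 19%/12 = 1.58333% = 0.0158333.
While 2.5% of the post-interest balance exceeds £25.00, each month B ← (B·(1+r))·(1 − 0.025), i.e. B shrinks by the factor (1+r)·0.975 = 0.99044.
This holds for months 1–275. Entering month 276 the balance is £976.82; 2.5% of the post-interest balance is now below £25.00, so the flat £25.00 minimum applies from here.
From month 276 a fixed £25.00 at rate r clears £976.82 in 62 more payments. Total: 275 + 62 = 337 months.

337 months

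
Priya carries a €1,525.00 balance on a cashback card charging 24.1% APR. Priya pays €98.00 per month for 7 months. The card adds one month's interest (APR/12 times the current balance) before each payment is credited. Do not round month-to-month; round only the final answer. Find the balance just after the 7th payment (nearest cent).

Monthly rate r = 24.1%/12 = 2.00833% = 0.0200833.
Each month: B ← B·(1+r) − €98.00.
Month 1: interest €30.63; balance after payment €1,457.63.
Month 2: interest €29.27; balance after payment €1,388.90.
Month 3: interest €27.89; balance after payment €1,318.79.
Month 4: interest €26.49; balance after payment €1,247.28.
Month 5: interest €25.05; balance after payment €1,174.33.
Month 6: interest €23.58; balance after payment €1,099.91.
Month 7: interest €22.09; balance after payment €1,024.00.

€1,024.00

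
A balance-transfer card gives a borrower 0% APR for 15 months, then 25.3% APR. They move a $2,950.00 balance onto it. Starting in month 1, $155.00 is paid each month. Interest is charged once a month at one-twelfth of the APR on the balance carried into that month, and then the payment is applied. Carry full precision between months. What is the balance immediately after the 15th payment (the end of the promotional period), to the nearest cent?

Promo months 1–15 at r₀ = 0%/12 = 0; months 16+ at r₁ = 25.3%/12 = 0.0210833.
After month 15 (no interest yet): B = $2,950.00 − 15·$155.00 = $625.00.

$625.00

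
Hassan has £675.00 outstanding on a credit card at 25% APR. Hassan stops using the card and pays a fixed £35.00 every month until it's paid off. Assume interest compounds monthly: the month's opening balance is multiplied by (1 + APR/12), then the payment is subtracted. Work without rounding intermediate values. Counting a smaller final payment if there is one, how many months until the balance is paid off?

25 months

Monthly rate r = 25%/12 = 2.08333% = 0.0208333.
Recurrence: B ← B·(1+r) − £35.00.
Month 1: interest £14.06; balance after payment £654.06.
Month 2: interest £13.63; balance after payment £632.69.
Closed form: n = −ln(1 − rB₀/P)/ln(1+r) = −ln(0.59821)/ln(1.02083) ≈ 24.919, so the balance reaches zero during payment 25.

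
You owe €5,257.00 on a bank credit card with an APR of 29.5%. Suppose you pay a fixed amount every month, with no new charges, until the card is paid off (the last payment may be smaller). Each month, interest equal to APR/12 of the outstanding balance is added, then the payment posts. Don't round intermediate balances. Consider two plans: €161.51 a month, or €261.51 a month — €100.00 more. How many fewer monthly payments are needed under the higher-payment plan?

Monthly rate r = 29.5%/12 = 2.45833% = 0.0245833.
At €161.51/mo: n = ⌈−ln(1 − rB₀/P)/ln(1+r)⌉ = 67 payments (last €49.52); total interest = total paid − €5,257.00 = €5,452.18.
At €261.51/mo: 29 payments (last €17.18); total interest €2,082.46.
Payments saved = 67 − 29 = 38.

38 fewer payments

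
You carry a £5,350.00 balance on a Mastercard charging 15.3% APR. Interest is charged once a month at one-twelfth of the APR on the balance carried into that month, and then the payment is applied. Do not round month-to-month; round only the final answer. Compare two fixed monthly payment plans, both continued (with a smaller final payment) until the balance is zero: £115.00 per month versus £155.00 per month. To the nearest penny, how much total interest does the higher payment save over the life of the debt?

£1,067.54

Monthly rate r = 15.3%/12 = 1.275% = 0.01275.
At £115.00/mo: n = ⌈−ln(1 − rB₀/P)/ln(1+r)⌉ = 71 payments (last £113.09); total interest = total paid − £5,350.00 = £2,813.09.
At £155.00/mo: 46 payments (last £120.55); total interest £1,745.55.
Interest saved = £2,813.09 − £1,745.55 = £1,067.54.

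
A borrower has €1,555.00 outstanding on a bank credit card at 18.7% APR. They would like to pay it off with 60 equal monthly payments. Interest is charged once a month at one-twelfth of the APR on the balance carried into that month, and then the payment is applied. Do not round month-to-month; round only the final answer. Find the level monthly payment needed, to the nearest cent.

€40.08

Monthly rate r = 18.7%/12 = 1.55833% = 0.0155833.
Level-payment amortization: P = B₀·r / (1 − (1+r)^(−n)) = 1555.00·0.0155833 / (1 − 1.01558^(−60)).
Denominator 1 − (1+r)^(−60) = 0.604573205.
P = 24.2321 / 0.604573205 ≈ 40.08.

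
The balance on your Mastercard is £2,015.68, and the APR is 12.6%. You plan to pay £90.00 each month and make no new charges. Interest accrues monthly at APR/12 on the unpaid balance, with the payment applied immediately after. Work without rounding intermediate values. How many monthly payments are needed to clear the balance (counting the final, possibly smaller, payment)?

26 months

Monthly rate r = 12.6%/12 = 1.05% = 0.0105.
Recurrence: B ← B·(1+r) − £90.00.
Month 1: interest £21.16; balance after payment £1,946.84.
Month 2: interest £20.44; balance after payment £1,877.29.
Closed form: n = −ln(1 − rB₀/P)/ln(1+r) = −ln(0.76484)/ln(1.0105) ≈ 25.666, so the balance reaches zero during payment 26.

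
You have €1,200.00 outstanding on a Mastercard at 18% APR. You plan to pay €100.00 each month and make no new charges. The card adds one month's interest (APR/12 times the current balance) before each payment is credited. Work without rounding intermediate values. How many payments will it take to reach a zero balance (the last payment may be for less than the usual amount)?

14 payments

Monthly rate r = 18%/12 = 1.5% = 0.015.
Recurrence: B ← B·(1+r) − €100.00.
Month 1: interest €18.00; balance after payment €1,118.00.
Month 2: interest €16.77; balance after payment €1,034.77.
Closed form: n = −ln(1 − rB₀/P)/ln(1+r) = −ln(0.82)/ln(1.015) ≈ 13.329, so the balance reaches zero during payment 14.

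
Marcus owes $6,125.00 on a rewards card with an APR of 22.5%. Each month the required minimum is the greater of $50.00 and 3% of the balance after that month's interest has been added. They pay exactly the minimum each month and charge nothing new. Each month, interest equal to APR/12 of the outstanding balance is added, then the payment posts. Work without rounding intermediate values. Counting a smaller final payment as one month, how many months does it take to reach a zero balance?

Monthly rate r = 22.5%/12 = 1.875% = 0.01875.
While 3% of the post-interest balance exceeds $50.00, each month B ← (B·(1+r))·(1 − 0.03), i.e. B shrinks by the factor (1+r)·0.97 = 0.98819.
This holds for months 1–112. Entering month 113 the balance is $1,618.50; 3% of the post-interest balance is now below $50.00, so the flat $50.00 minimum applies from here.
From month 113 a fixed $50.00 at rate r clears $1,618.50 in 51 more payments. Total: 112 + 51 = 163 months.

163 months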